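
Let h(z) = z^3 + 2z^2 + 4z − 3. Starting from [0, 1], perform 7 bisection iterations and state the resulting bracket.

z = 0.5 gives h = -0.375, negative; keep [0.5, 1]
z = 0.75 gives h = 1.546875, positive; keep [0.5, 0.75]
z = 0.625 gives h = 0.525391, positive; keep [0.5, 0.625]
z = 0.5625 gives h = 0.0608, positive; keep [0.5, 0.5625]
z = 0.53125 gives h = -0.1606, negative; keep [0.53125, 0.5625]
z = 0.546875 gives h = -0.0508, negative; keep [0.546875, 0.5625]
z = 0.5546875 gives h = 0.0048, positive; keep [0.546875, 0.5546875]

[0.546875, 0.5546875]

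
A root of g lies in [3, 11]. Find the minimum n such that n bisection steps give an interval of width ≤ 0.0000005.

24

Width after n steps is 8/2^n. Need 2^n ≥ 8/0.0000005 = 16000000.
2^23 = 8388608 < 16000000 ≤ 2^24 = 16777216, so n = 24.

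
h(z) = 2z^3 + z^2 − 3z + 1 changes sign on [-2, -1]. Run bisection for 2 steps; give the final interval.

[-1.75, -1.5]

midpoint -1.5: h = 1 > 0 → [-2, -1.5]
midpoint -1.75: h = -1.40625 < 0 → [-1.75, -1.5]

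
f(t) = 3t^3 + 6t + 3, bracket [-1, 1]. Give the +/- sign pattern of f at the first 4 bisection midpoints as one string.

+-++

m = 0, f(m) = 3 (+); new bracket [-1, 0]
m = -0.5, f(m) = -0.375 (−); new bracket [-0.5, 0]
m = -0.25, f(m) = 1.453125 (+); new bracket [-0.5, -0.25]
m = -0.375, f(m) = 0.5918 (+); new bracket [-0.5, -0.375]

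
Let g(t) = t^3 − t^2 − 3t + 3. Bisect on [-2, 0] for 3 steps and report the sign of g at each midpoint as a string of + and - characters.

g(-1) = 4 > 0, so the root lies in [-2, -1]
g(-1.5) = 1.875 > 0, so the root lies in [-2, -1.5]
g(-1.75) = -0.171875 < 0, so the root lies in [-1.75, -1.5]

++-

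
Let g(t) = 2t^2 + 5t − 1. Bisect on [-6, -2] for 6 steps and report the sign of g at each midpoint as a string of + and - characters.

t = -4 gives g = 11, positive; keep [-4, -2]
t = -3 gives g = 2, positive; keep [-3, -2]
t = -2.5 gives g = -1, negative; keep [-3, -2.5]
t = -2.75 gives g = 0.375, positive; keep [-2.75, -2.5]
t = -2.625 gives g = -0.3438, negative; keep [-2.75, -2.625]
t = -2.6875 gives g = 0.0078, positive; keep [-2.6875, -2.625]

++-+-+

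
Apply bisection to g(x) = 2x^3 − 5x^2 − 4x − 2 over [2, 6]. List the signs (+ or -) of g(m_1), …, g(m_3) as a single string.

g(4) = 30 > 0, so the root lies in [2, 4]
g(3) = -5 < 0, so the root lies in [3, 4]
g(3.5) = 8.5 > 0, so the root lies in [3, 3.5]

+-+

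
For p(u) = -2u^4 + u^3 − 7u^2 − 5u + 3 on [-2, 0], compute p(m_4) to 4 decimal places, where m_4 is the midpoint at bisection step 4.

0.1733

u = -1 gives p = -2, negative; keep [-1, 0]
u = -0.5 gives p = 3.5, positive; keep [-1, -0.5]
u = -0.75 gives p = 1.757812, positive; keep [-1, -0.75]
u = -0.875 gives p = 0.1733, positive; keep [-1, -0.875]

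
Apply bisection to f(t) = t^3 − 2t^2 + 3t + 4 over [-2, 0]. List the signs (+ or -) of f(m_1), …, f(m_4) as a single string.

t = -1 gives f = -2, negative; keep [-1, 0]
t = -0.5 gives f = 1.875, positive; keep [-1, -0.5]
t = -0.75 gives f = 0.203125, positive; keep [-1, -0.75]
t = -0.875 gives f = -0.8262, negative; keep [-0.875, -0.75]

-++-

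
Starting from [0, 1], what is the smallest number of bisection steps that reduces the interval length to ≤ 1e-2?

Width after n steps is 1/2^n. Need 2^n ≥ 1/1e-2 = 100.
2^6 = 64 < 100 ≤ 2^7 = 128, so n = 7.

7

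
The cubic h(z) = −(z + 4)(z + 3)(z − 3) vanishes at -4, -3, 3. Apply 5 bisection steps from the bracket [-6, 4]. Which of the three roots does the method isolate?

3

midpoint -1: h = 24 > 0 → [-1, 4]
midpoint 1.5: h = 37.125 > 0 → [1.5, 4]
midpoint 2.75: h = 9.703125 > 0 → [2.75, 4]
midpoint 3.375: h = -17.6309 < 0 → [2.75, 3.375]
midpoint 3.0625: h = -2.676 < 0 → [2.75, 3.0625]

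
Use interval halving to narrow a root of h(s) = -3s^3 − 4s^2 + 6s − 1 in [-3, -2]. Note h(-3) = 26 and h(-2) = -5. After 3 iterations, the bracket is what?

[-2.375, -2.25]

h(-2.5) = 5.875 > 0, so the root lies in [-2.5, -2]
h(-2.25) = -0.578125 < 0, so the root lies in [-2.5, -2.25]
h(-2.375) = 2.376953 > 0, so the root lies in [-2.375, -2.25]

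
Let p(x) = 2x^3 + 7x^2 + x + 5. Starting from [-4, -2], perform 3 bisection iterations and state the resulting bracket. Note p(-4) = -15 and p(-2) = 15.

[-3.75, -3.5]

x = -3 gives p = 11, positive; keep [-4, -3]
x = -3.5 gives p = 1.5, positive; keep [-4, -3.5]
x = -3.75 gives p = -5.78125, negative; keep [-3.75, -3.5]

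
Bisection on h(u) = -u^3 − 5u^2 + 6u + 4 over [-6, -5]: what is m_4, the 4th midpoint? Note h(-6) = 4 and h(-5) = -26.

m = -5.5, h(m) = -13.875 (−); new bracket [-6, -5.5]
m = -5.75, h(m) = -5.703125 (−); new bracket [-6, -5.75]
m = -5.875, h(m) = -1.048828 (−); new bracket [-6, -5.875]
m = -5.9375, h(m) = 1.4255 (+); new bracket [-5.9375, -5.875]

-5.9375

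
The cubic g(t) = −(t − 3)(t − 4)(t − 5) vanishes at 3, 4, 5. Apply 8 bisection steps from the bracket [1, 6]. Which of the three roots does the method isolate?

3

m = 3.5, g(m) = -0.375 (−); new bracket [1, 3.5]
m = 2.25, g(m) = 3.609375 (+); new bracket [2.25, 3.5]
m = 2.875, g(m) = 0.298828 (+); new bracket [2.875, 3.5]
m = 3.1875, g(m) = -0.2761 (−); new bracket [2.875, 3.1875]
m = 3.03125, g(m) = -0.0596 (−); new bracket [2.875, 3.03125]
m = 2.953125, g(m) = 0.1004 (+); new bracket [2.953125, 3.03125]
m = 2.9921875, g(m) = 0.0158 (+); new bracket [2.9921875, 3.03125]
m = 3.01171875, g(m) = -0.023 (−); new bracket [2.9921875, 3.01171875]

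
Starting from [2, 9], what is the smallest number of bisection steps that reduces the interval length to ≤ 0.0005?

Width after n steps is 7/2^n. Need 2^n ≥ 7/0.0005 = 14000.
2^13 = 8192 < 14000 ≤ 2^14 = 16384, so n = 14.

14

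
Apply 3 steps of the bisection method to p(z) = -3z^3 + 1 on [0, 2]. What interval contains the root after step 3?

m = 1, p(m) = -2 (−); new bracket [0, 1]
m = 0.5, p(m) = 0.625 (+); new bracket [0.5, 1]
m = 0.75, p(m) = -0.265625 (−); new bracket [0.5, 0.75]

[0.5, 0.75]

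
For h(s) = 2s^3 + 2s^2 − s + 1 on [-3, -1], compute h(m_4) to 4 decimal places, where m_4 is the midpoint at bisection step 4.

s = -2 gives h = -5, negative; keep [-2, -1]
s = -1.5 gives h = 0.25, positive; keep [-2, -1.5]
s = -1.75 gives h = -1.84375, negative; keep [-1.75, -1.5]
s = -1.625 gives h = -0.6758, negative; keep [-1.625, -1.5]

-0.6758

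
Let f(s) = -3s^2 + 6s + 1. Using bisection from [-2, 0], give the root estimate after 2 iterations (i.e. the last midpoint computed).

-0.5

f(-1) = -8 < 0, so the root lies in [-1, 0]
f(-0.5) = -2.75 < 0, so the root lies in [-0.5, 0]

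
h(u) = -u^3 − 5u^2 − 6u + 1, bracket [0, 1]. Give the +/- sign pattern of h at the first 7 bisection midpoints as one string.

--+--+-

u = 0.5 gives h = -3.375, negative; keep [0, 0.5]
u = 0.25 gives h = -0.828125, negative; keep [0, 0.25]
u = 0.125 gives h = 0.169922, positive; keep [0.125, 0.25]
u = 0.1875 gives h = -0.3074, negative; keep [0.125, 0.1875]
u = 0.15625 gives h = -0.0634, negative; keep [0.125, 0.15625]
u = 0.140625 gives h = 0.0546, positive; keep [0.140625, 0.15625]
u = 0.1484375 gives h = -0.0041, negative; keep [0.140625, 0.1484375]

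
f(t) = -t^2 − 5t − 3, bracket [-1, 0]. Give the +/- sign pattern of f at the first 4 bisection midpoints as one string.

t = -0.5 gives f = -0.75, negative; keep [-1, -0.5]
t = -0.75 gives f = 0.1875, positive; keep [-0.75, -0.5]
t = -0.625 gives f = -0.265625, negative; keep [-0.75, -0.625]
t = -0.6875 gives f = -0.0352, negative; keep [-0.75, -0.6875]

-+--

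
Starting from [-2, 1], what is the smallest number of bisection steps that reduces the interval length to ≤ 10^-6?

22

Width after n steps is 3/2^n. Need 2^n ≥ 3/10^-6 = 3000000.
2^21 = 2097152 < 3000000 ≤ 2^22 = 4194304, so n = 22.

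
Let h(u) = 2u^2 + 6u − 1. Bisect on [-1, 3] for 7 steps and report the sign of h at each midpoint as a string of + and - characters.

+-++-+-

midpoint 1: h = 7 > 0 → [-1, 1]
midpoint 0: h = -1 < 0 → [0, 1]
midpoint 0.5: h = 2.5 > 0 → [0, 0.5]
midpoint 0.25: h = 0.625 > 0 → [0, 0.25]
midpoint 0.125: h = -0.2188 < 0 → [0.125, 0.25]
midpoint 0.1875: h = 0.1953 > 0 → [0.125, 0.1875]
midpoint 0.15625: h = -0.0137 < 0 → [0.15625, 0.1875]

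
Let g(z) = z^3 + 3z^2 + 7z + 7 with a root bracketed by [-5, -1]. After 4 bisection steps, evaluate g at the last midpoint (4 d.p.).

m = -3, g(m) = -14 (−); new bracket [-3, -1]
m = -2, g(m) = -3 (−); new bracket [-2, -1]
m = -1.5, g(m) = -0.125 (−); new bracket [-1.5, -1]
m = -1.25, g(m) = 0.9844 (+); new bracket [-1.5, -1.25]

0.9844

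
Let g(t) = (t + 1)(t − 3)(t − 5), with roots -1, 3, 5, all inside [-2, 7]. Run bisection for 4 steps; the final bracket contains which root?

t = 2.5 gives g = 4.375, positive; keep [-2, 2.5]
t = 0.25 gives g = 16.328125, positive; keep [-2, 0.25]
t = -0.875 gives g = 2.845703, positive; keep [-2, -0.875]
t = -1.4375 gives g = -12.4978, negative; keep [-1.4375, -0.875]

-1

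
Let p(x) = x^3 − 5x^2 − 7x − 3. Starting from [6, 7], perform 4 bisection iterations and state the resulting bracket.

[6.1875, 6.25]

x = 6.5 gives p = 14.875, positive; keep [6, 6.5]
x = 6.25 gives p = 2.078125, positive; keep [6, 6.25]
x = 6.125 gives p = -3.669922, negative; keep [6.125, 6.25]
x = 6.1875 gives p = -0.8489, negative; keep [6.1875, 6.25]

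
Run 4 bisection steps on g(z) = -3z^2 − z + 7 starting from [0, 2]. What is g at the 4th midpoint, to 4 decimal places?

z = 1 gives g = 3, positive; keep [1, 2]
z = 1.5 gives g = -1.25, negative; keep [1, 1.5]
z = 1.25 gives g = 1.0625, positive; keep [1.25, 1.5]
z = 1.375 gives g = -0.0469, negative; keep [1.25, 1.375]

-0.0469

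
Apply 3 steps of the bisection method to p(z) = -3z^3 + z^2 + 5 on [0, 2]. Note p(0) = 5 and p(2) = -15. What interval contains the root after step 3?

[1.25, 1.5]

m = 1, p(m) = 3 (+); new bracket [1, 2]
m = 1.5, p(m) = -2.875 (−); new bracket [1, 1.5]
m = 1.25, p(m) = 0.703125 (+); new bracket [1.25, 1.5]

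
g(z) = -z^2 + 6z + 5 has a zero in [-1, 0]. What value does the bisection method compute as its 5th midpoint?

-0.71875

g(-0.5) = 1.75 > 0, so the root lies in [-1, -0.5]
g(-0.75) = -0.0625 < 0, so the root lies in [-0.75, -0.5]
g(-0.625) = 0.859375 > 0, so the root lies in [-0.75, -0.625]
g(-0.6875) = 0.4023 > 0, so the root lies in [-0.75, -0.6875]
g(-0.71875) = 0.1709 > 0, so the root lies in [-0.75, -0.71875]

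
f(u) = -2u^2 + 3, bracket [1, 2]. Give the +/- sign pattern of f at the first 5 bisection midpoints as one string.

midpoint 1.5: f = -1.5 < 0 → [1, 1.5]
midpoint 1.25: f = -0.125 < 0 → [1, 1.25]
midpoint 1.125: f = 0.46875 > 0 → [1.125, 1.25]
midpoint 1.1875: f = 0.1797 > 0 → [1.1875, 1.25]
midpoint 1.21875: f = 0.0293 > 0 → [1.21875, 1.25]

--+++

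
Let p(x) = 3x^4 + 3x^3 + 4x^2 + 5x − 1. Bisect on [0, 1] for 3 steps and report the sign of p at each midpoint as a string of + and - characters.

++-

x = 0.5 gives p = 3.0625, positive; keep [0, 0.5]
x = 0.25 gives p = 0.558594, positive; keep [0, 0.25]
x = 0.125 gives p = -0.305908, negative; keep [0.125, 0.25]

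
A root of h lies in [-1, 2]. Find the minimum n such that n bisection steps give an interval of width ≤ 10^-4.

Width after n steps is 3/2^n. Need 2^n ≥ 3/10^-4 = 30000.
2^14 = 16384 < 30000 ≤ 2^15 = 32768, so n = 15.

15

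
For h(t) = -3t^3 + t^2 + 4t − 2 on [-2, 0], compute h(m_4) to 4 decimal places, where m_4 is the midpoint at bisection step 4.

-0.9629

h(-1) = -2 < 0, so the root lies in [-2, -1]
h(-1.5) = 4.375 > 0, so the root lies in [-1.5, -1]
h(-1.25) = 0.421875 > 0, so the root lies in [-1.25, -1]
h(-1.125) = -0.9629 < 0, so the root lies in [-1.25, -1.125]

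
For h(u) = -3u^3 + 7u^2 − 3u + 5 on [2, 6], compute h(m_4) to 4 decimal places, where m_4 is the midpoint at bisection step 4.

-0.4844

midpoint 4: h = -87 < 0 → [2, 4]
midpoint 3: h = -22 < 0 → [2, 3]
midpoint 2.5: h = -5.625 < 0 → [2, 2.5]
midpoint 2.25: h = -0.4844 < 0 → [2, 2.25]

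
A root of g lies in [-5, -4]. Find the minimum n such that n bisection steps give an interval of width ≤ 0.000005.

18

Width after n steps is 1/2^n. Need 2^n ≥ 1/0.000005 = 200000.
2^17 = 131072 < 200000 ≤ 2^18 = 262144, so n = 18.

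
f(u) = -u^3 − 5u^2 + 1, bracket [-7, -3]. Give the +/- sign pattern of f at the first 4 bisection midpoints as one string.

+---

midpoint -5: f = 1 > 0 → [-5, -3]
midpoint -4: f = -15 < 0 → [-5, -4]
midpoint -4.5: f = -9.125 < 0 → [-5, -4.5]
midpoint -4.75: f = -4.6406 < 0 → [-5, -4.75]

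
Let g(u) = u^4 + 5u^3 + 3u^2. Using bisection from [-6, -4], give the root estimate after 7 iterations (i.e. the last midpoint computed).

midpoint -5: g = 75 > 0 → [-5, -4]
midpoint -4.5: g = 15.1875 > 0 → [-4.5, -4]
midpoint -4.25: g = -3.386719 < 0 → [-4.5, -4.25]
midpoint -4.375: g = 5.0842 > 0 → [-4.375, -4.25]
midpoint -4.3125: g = 0.6538 > 0 → [-4.3125, -4.25]
midpoint -4.28125: g = -1.4141 < 0 → [-4.3125, -4.28125]
midpoint -4.296875: g = -0.3922 < 0 → [-4.3125, -4.296875]

-4.296875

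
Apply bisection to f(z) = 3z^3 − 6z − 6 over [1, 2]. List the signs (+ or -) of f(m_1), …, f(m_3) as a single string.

--+

midpoint 1.5: f = -4.875 < 0 → [1.5, 2]
midpoint 1.75: f = -0.421875 < 0 → [1.75, 2]
midpoint 1.875: f = 2.525391 > 0 → [1.75, 1.875]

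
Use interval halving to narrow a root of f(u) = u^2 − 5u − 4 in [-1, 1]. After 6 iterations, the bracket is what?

[-0.71875, -0.6875]

m = 0, f(m) = -4 (−); new bracket [-1, 0]
m = -0.5, f(m) = -1.25 (−); new bracket [-1, -0.5]
m = -0.75, f(m) = 0.3125 (+); new bracket [-0.75, -0.5]
m = -0.625, f(m) = -0.4844 (−); new bracket [-0.75, -0.625]
m = -0.6875, f(m) = -0.0898 (−); new bracket [-0.75, -0.6875]
m = -0.71875, f(m) = 0.1104 (+); new bracket [-0.71875, -0.6875]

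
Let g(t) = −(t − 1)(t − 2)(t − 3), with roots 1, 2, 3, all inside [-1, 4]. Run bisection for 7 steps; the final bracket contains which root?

g(1.5) = -0.375 < 0, so the root lies in [-1, 1.5]
g(0.25) = 3.609375 > 0, so the root lies in [0.25, 1.5]
g(0.875) = 0.298828 > 0, so the root lies in [0.875, 1.5]
g(1.1875) = -0.2761 < 0, so the root lies in [0.875, 1.1875]
g(1.03125) = -0.0596 < 0, so the root lies in [0.875, 1.03125]
g(0.953125) = 0.1004 > 0, so the root lies in [0.953125, 1.03125]
g(0.9921875) = 0.0158 > 0, so the root lies in [0.9921875, 1.03125]

1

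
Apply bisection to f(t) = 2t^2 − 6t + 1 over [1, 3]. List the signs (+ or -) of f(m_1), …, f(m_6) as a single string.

t = 2 gives f = -3, negative; keep [2, 3]
t = 2.5 gives f = -1.5, negative; keep [2.5, 3]
t = 2.75 gives f = -0.375, negative; keep [2.75, 3]
t = 2.875 gives f = 0.2812, positive; keep [2.75, 2.875]
t = 2.8125 gives f = -0.0547, negative; keep [2.8125, 2.875]
t = 2.84375 gives f = 0.1113, positive; keep [2.8125, 2.84375]

---+-+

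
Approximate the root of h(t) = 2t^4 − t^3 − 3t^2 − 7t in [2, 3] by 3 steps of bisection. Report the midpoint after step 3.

t = 2.5 gives h = 26.25, positive; keep [2, 2.5]
t = 2.25 gives h = 8.929688, positive; keep [2, 2.25]
t = 2.125 gives h = 2.76416, positive; keep [2, 2.125]

2.125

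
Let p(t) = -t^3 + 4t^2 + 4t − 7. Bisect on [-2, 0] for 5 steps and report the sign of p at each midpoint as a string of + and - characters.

--+++

t = -1 gives p = -6, negative; keep [-2, -1]
t = -1.5 gives p = -0.625, negative; keep [-2, -1.5]
t = -1.75 gives p = 3.609375, positive; keep [-1.75, -1.5]
t = -1.625 gives p = 1.3535, positive; keep [-1.625, -1.5]
t = -1.5625 gives p = 0.3303, positive; keep [-1.5625, -1.5]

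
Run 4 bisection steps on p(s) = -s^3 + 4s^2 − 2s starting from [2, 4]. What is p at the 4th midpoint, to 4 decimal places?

midpoint 3: p = 3 > 0 → [3, 4]
midpoint 3.5: p = -0.875 < 0 → [3, 3.5]
midpoint 3.25: p = 1.421875 > 0 → [3.25, 3.5]
midpoint 3.375: p = 0.3691 > 0 → [3.375, 3.5]

0.3691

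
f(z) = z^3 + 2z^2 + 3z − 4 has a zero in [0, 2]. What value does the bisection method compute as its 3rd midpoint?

f(1) = 2 > 0, so the root lies in [0, 1]
f(0.5) = -1.875 < 0, so the root lies in [0.5, 1]
f(0.75) = -0.203125 < 0, so the root lies in [0.75, 1]

0.75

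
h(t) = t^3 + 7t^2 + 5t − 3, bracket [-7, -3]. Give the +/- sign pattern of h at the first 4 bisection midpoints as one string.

++--

h(-5) = 22 > 0, so the root lies in [-7, -5]
h(-6) = 3 > 0, so the root lies in [-7, -6]
h(-6.5) = -14.375 < 0, so the root lies in [-6.5, -6]
h(-6.25) = -4.9531 < 0, so the root lies in [-6.25, -6]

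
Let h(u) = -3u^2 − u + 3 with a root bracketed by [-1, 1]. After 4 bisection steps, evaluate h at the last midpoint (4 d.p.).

u = 0 gives h = 3, positive; keep [0, 1]
u = 0.5 gives h = 1.75, positive; keep [0.5, 1]
u = 0.75 gives h = 0.5625, positive; keep [0.75, 1]
u = 0.875 gives h = -0.1719, negative; keep [0.75, 0.875]

-0.1719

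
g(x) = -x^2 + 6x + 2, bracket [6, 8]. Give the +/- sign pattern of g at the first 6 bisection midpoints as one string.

--+-+-

midpoint 7: g = -5 < 0 → [6, 7]
midpoint 6.5: g = -1.25 < 0 → [6, 6.5]
midpoint 6.25: g = 0.4375 > 0 → [6.25, 6.5]
midpoint 6.375: g = -0.3906 < 0 → [6.25, 6.375]
midpoint 6.3125: g = 0.0273 > 0 → [6.3125, 6.375]
midpoint 6.34375: g = -0.1807 < 0 → [6.3125, 6.34375]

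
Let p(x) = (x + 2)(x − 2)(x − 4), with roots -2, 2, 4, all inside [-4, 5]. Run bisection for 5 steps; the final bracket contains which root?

-2

midpoint 0.5: p = 13.125 > 0 → [-4, 0.5]
midpoint -1.75: p = 5.390625 > 0 → [-4, -1.75]
midpoint -2.875: p = -29.326172 < 0 → [-2.875, -1.75]
midpoint -2.3125: p = -8.5071 < 0 → [-2.3125, -1.75]
midpoint -2.03125: p = -0.7598 < 0 → [-2.03125, -1.75]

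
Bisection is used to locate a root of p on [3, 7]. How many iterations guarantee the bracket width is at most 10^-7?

Width after n steps is 4/2^n. Need 2^n ≥ 4/10^-7 = 40000000.
2^25 = 33554432 < 40000000 ≤ 2^26 = 67108864, so n = 26.

26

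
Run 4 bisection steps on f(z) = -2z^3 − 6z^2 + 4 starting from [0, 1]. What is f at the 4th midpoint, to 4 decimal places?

m = 0.5, f(m) = 2.25 (+); new bracket [0.5, 1]
m = 0.75, f(m) = -0.21875 (−); new bracket [0.5, 0.75]
m = 0.625, f(m) = 1.167969 (+); new bracket [0.625, 0.75]
m = 0.6875, f(m) = 0.5142 (+); new bracket [0.6875, 0.75]

0.5142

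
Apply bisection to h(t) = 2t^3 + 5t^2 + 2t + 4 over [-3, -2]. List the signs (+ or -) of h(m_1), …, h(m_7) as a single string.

t = -2.5 gives h = -1, negative; keep [-2.5, -2]
t = -2.25 gives h = 2.03125, positive; keep [-2.5, -2.25]
t = -2.375 gives h = 0.660156, positive; keep [-2.5, -2.375]
t = -2.4375 gives h = -0.1323, negative; keep [-2.4375, -2.375]
t = -2.40625 gives h = 0.2731, positive; keep [-2.4375, -2.40625]
t = -2.421875 gives h = 0.0727, positive; keep [-2.4375, -2.421875]
t = -2.4296875 gives h = -0.0292, negative; keep [-2.4296875, -2.421875]

-++-++-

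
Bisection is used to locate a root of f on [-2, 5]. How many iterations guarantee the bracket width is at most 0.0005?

Width after n steps is 7/2^n. Need 2^n ≥ 7/0.0005 = 14000.
2^13 = 8192 < 14000 ≤ 2^14 = 16384, so n = 14.

14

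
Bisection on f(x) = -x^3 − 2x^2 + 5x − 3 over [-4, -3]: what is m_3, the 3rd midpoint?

x = -3.5 gives f = -2.125, negative; keep [-4, -3.5]
x = -3.75 gives f = 2.859375, positive; keep [-3.75, -3.5]
x = -3.625 gives f = 0.228516, positive; keep [-3.625, -3.5]

-3.625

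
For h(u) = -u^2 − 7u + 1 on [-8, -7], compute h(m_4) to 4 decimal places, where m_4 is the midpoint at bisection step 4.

-0.3477

h(-7.5) = -2.75 < 0, so the root lies in [-7.5, -7]
h(-7.25) = -0.8125 < 0, so the root lies in [-7.25, -7]
h(-7.125) = 0.109375 > 0, so the root lies in [-7.25, -7.125]
h(-7.1875) = -0.3477 < 0, so the root lies in [-7.1875, -7.125]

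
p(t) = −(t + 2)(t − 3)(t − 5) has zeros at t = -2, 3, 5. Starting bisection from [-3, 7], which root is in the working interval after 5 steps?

midpoint 2: p = -12 < 0 → [-3, 2]
midpoint -0.5: p = -28.875 < 0 → [-3, -0.5]
midpoint -1.75: p = -8.015625 < 0 → [-3, -1.75]
midpoint -2.375: p = 14.8652 > 0 → [-2.375, -1.75]
midpoint -2.0625: p = 2.2346 > 0 → [-2.0625, -1.75]

-2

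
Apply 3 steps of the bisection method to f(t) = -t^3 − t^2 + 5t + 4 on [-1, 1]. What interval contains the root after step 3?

[-1, -0.75]

t = 0 gives f = 4, positive; keep [-1, 0]
t = -0.5 gives f = 1.375, positive; keep [-1, -0.5]
t = -0.75 gives f = 0.109375, positive; keep [-1, -0.75]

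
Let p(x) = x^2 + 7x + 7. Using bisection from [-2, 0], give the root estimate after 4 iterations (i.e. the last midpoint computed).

m = -1, p(m) = 1 (+); new bracket [-2, -1]
m = -1.5, p(m) = -1.25 (−); new bracket [-1.5, -1]
m = -1.25, p(m) = -0.1875 (−); new bracket [-1.25, -1]
m = -1.125, p(m) = 0.3906 (+); new bracket [-1.25, -1.125]

-1.125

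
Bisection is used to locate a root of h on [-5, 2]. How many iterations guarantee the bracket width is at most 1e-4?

Width after n steps is 7/2^n. Need 2^n ≥ 7/1e-4 = 70000.
2^16 = 65536 < 70000 ≤ 2^17 = 131072, so n = 17.

17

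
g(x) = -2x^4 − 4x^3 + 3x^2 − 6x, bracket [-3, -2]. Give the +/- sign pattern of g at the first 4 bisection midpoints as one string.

+++-

g(-2.5) = 18.125 > 0, so the root lies in [-3, -2.5]
g(-2.75) = 7.992188 > 0, so the root lies in [-3, -2.75]
g(-2.875) = 0.460449 > 0, so the root lies in [-3, -2.875]
g(-2.9375) = -4.0147 < 0, so the root lies in [-2.9375, -2.875]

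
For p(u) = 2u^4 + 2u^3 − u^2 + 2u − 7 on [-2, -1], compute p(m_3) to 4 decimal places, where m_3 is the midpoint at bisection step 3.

-2.7300

u = -1.5 gives p = -8.875, negative; keep [-2, -1.5]
u = -1.75 gives p = -5.523438, negative; keep [-2, -1.75]
u = -1.875 gives p = -2.72998, negative; keep [-2, -1.875]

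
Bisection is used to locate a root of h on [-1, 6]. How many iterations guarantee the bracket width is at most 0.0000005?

Width after n steps is 7/2^n. Need 2^n ≥ 7/0.0000005 = 14000000.
2^23 = 8388608 < 14000000 ≤ 2^24 = 16777216, so n = 24.

24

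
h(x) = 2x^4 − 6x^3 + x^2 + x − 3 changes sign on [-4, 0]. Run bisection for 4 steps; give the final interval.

[-1, -0.75]

midpoint -2: h = 79 > 0 → [-2, 0]
midpoint -1: h = 5 > 0 → [-1, 0]
midpoint -0.5: h = -2.375 < 0 → [-1, -0.5]
midpoint -0.75: h = -0.0234 < 0 → [-1, -0.75]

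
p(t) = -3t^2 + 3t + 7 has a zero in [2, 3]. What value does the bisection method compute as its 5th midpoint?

midpoint 2.5: p = -4.25 < 0 → [2, 2.5]
midpoint 2.25: p = -1.4375 < 0 → [2, 2.25]
midpoint 2.125: p = -0.171875 < 0 → [2, 2.125]
midpoint 2.0625: p = 0.4258 > 0 → [2.0625, 2.125]
midpoint 2.09375: p = 0.1299 > 0 → [2.09375, 2.125]

2.09375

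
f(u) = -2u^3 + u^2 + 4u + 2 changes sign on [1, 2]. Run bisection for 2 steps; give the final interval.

[1.75, 2]

midpoint 1.5: f = 3.5 > 0 → [1.5, 2]
midpoint 1.75: f = 1.34375 > 0 → [1.75, 2]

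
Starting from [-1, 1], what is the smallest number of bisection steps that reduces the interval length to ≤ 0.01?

8

Width after n steps is 2/2^n. Need 2^n ≥ 2/0.01 = 200.
2^7 = 128 < 200 ≤ 2^8 = 256, so n = 8.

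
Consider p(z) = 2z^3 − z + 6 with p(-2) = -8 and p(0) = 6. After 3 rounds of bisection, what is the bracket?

[-1.75, -1.5]

p(-1) = 5 > 0, so the root lies in [-2, -1]
p(-1.5) = 0.75 > 0, so the root lies in [-2, -1.5]
p(-1.75) = -2.96875 < 0, so the root lies in [-1.75, -1.5]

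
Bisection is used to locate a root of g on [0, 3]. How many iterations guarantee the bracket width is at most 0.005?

Width after n steps is 3/2^n. Need 2^n ≥ 3/0.005 = 600.
2^9 = 512 < 600 ≤ 2^10 = 1024, so n = 10.

10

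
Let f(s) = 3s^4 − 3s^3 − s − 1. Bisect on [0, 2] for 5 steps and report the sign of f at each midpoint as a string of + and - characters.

-+-+-

m = 1, f(m) = -2 (−); new bracket [1, 2]
m = 1.5, f(m) = 2.5625 (+); new bracket [1, 1.5]
m = 1.25, f(m) = -0.785156 (−); new bracket [1.25, 1.5]
m = 1.375, f(m) = 0.5496 (+); new bracket [1.25, 1.375]
m = 1.3125, f(m) = -0.1928 (−); new bracket [1.3125, 1.375]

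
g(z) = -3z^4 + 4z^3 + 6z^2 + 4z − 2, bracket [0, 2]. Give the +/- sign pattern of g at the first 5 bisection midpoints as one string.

++-+-

midpoint 1: g = 9 > 0 → [0, 1]
midpoint 0.5: g = 1.8125 > 0 → [0, 0.5]
midpoint 0.25: g = -0.574219 < 0 → [0.25, 0.5]
midpoint 0.375: g = 0.4954 > 0 → [0.25, 0.375]
midpoint 0.3125: g = -0.0706 < 0 → [0.3125, 0.375]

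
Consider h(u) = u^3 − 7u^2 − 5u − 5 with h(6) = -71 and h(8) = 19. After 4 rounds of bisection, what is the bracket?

[7.625, 7.75]

m = 7, h(m) = -40 (−); new bracket [7, 8]
m = 7.5, h(m) = -14.375 (−); new bracket [7.5, 8]
m = 7.75, h(m) = 1.296875 (+); new bracket [7.5, 7.75]
m = 7.625, h(m) = -6.7871 (−); new bracket [7.625, 7.75]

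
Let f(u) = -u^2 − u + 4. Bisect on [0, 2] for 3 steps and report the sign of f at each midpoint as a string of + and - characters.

++-

midpoint 1: f = 2 > 0 → [1, 2]
midpoint 1.5: f = 0.25 > 0 → [1.5, 2]
midpoint 1.75: f = -0.8125 < 0 → [1.5, 1.75]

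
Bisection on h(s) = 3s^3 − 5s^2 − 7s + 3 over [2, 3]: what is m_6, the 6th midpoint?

2.453125

midpoint 2.5: h = 1.125 > 0 → [2, 2.5]
midpoint 2.25: h = -3.890625 < 0 → [2.25, 2.5]
midpoint 2.375: h = -1.638672 < 0 → [2.375, 2.5]
midpoint 2.4375: h = -0.323 < 0 → [2.4375, 2.5]
midpoint 2.46875: h = 0.3842 > 0 → [2.4375, 2.46875]
midpoint 2.453125: h = 0.0264 > 0 → [2.4375, 2.453125]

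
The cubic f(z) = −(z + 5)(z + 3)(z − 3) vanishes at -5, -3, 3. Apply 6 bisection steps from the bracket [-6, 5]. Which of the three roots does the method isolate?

3

f(-0.5) = 39.375 > 0, so the root lies in [-0.5, 5]
f(2.25) = 28.546875 > 0, so the root lies in [2.25, 5]
f(3.625) = -35.712891 < 0, so the root lies in [2.25, 3.625]
f(2.9375) = 2.9456 > 0, so the root lies in [2.9375, 3.625]
f(3.28125) = -14.6297 < 0, so the root lies in [2.9375, 3.28125]
f(3.109375) = -5.4188 < 0, so the root lies in [2.9375, 3.109375]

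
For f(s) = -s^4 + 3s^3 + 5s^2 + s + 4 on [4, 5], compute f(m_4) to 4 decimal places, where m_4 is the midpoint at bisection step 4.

f(4.5) = -26.9375 < 0, so the root lies in [4, 4.5]
f(4.25) = 2.605469 > 0, so the root lies in [4.25, 4.5]
f(4.375) = -11.064697 < 0, so the root lies in [4.25, 4.375]
f(4.3125) = -3.9649 < 0, so the root lies in [4.25, 4.3125]

-3.9649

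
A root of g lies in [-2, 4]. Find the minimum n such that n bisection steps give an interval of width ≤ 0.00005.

Width after n steps is 6/2^n. Need 2^n ≥ 6/0.00005 = 120000.
2^16 = 65536 < 120000 ≤ 2^17 = 131072, so n = 17.

17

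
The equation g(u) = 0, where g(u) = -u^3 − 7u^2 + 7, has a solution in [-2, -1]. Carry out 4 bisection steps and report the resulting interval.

[-1.125, -1.0625]

g(-1.5) = -5.375 < 0, so the root lies in [-1.5, -1]
g(-1.25) = -1.984375 < 0, so the root lies in [-1.25, -1]
g(-1.125) = -0.435547 < 0, so the root lies in [-1.125, -1]
g(-1.0625) = 0.2971 > 0, so the root lies in [-1.125, -1.0625]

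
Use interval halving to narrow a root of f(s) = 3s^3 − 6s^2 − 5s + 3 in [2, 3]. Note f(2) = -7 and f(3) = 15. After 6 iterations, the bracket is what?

s = 2.5 gives f = -0.125, negative; keep [2.5, 3]
s = 2.75 gives f = 6.265625, positive; keep [2.5, 2.75]
s = 2.625 gives f = 2.794922, positive; keep [2.5, 2.625]
s = 2.5625 gives f = 1.2683, positive; keep [2.5, 2.5625]
s = 2.53125 gives f = 0.5553, positive; keep [2.5, 2.53125]
s = 2.515625 gives f = 0.2111, positive; keep [2.5, 2.515625]

[2.5, 2.515625]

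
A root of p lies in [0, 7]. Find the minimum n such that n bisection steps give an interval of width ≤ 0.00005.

18

Width after n steps is 7/2^n. Need 2^n ≥ 7/0.00005 = 140000.
2^17 = 131072 < 140000 ≤ 2^18 = 262144, so n = 18.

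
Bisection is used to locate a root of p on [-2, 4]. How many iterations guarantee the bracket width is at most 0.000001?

23

Width after n steps is 6/2^n. Need 2^n ≥ 6/0.000001 = 6000000.
2^22 = 4194304 < 6000000 ≤ 2^23 = 8388608, so n = 23.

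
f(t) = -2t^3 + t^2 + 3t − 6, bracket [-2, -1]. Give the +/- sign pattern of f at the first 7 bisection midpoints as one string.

-++--+-

t = -1.5 gives f = -1.5, negative; keep [-2, -1.5]
t = -1.75 gives f = 2.53125, positive; keep [-1.75, -1.5]
t = -1.625 gives f = 0.347656, positive; keep [-1.625, -1.5]
t = -1.5625 gives f = -0.6167, negative; keep [-1.625, -1.5625]
t = -1.59375 gives f = -0.1448, negative; keep [-1.625, -1.59375]
t = -1.609375 gives f = 0.0988, positive; keep [-1.609375, -1.59375]
t = -1.6015625 gives f = -0.0237, negative; keep [-1.609375, -1.6015625]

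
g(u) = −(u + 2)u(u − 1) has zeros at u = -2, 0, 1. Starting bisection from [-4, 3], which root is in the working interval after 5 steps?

u = -0.5 gives g = -1.125, negative; keep [-4, -0.5]
u = -2.25 gives g = 1.828125, positive; keep [-2.25, -0.5]
u = -1.375 gives g = -2.041016, negative; keep [-2.25, -1.375]
u = -1.8125 gives g = -0.9558, negative; keep [-2.25, -1.8125]
u = -2.03125 gives g = 0.1924, positive; keep [-2.03125, -1.8125]

-2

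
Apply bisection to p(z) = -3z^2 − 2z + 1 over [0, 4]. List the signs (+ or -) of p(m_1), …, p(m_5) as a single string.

m = 2, p(m) = -15 (−); new bracket [0, 2]
m = 1, p(m) = -4 (−); new bracket [0, 1]
m = 0.5, p(m) = -0.75 (−); new bracket [0, 0.5]
m = 0.25, p(m) = 0.3125 (+); new bracket [0.25, 0.5]
m = 0.375, p(m) = -0.1719 (−); new bracket [0.25, 0.375]

---+-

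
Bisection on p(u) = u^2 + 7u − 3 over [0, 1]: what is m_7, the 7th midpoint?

m = 0.5, p(m) = 0.75 (+); new bracket [0, 0.5]
m = 0.25, p(m) = -1.1875 (−); new bracket [0.25, 0.5]
m = 0.375, p(m) = -0.234375 (−); new bracket [0.375, 0.5]
m = 0.4375, p(m) = 0.2539 (+); new bracket [0.375, 0.4375]
m = 0.40625, p(m) = 0.0088 (+); new bracket [0.375, 0.40625]
m = 0.390625, p(m) = -0.113 (−); new bracket [0.390625, 0.40625]
m = 0.3984375, p(m) = -0.0522 (−); new bracket [0.3984375, 0.40625]

0.3984375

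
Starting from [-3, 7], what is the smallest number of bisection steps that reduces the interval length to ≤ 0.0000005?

Width after n steps is 10/2^n. Need 2^n ≥ 10/0.0000005 = 20000000.
2^24 = 16777216 < 20000000 ≤ 2^25 = 33554432, so n = 25.

25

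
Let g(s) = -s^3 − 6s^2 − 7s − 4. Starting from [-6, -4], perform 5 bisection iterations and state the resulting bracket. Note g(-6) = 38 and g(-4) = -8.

g(-5) = 6 > 0, so the root lies in [-5, -4]
g(-4.5) = -2.875 < 0, so the root lies in [-5, -4.5]
g(-4.75) = 1.046875 > 0, so the root lies in [-4.75, -4.5]
g(-4.625) = -1.0371 < 0, so the root lies in [-4.75, -4.625]
g(-4.6875) = -0.0266 < 0, so the root lies in [-4.75, -4.6875]

[-4.75, -4.6875]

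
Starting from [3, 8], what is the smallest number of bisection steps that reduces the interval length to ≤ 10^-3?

13

Width after n steps is 5/2^n. Need 2^n ≥ 5/10^-3 = 5000.
2^12 = 4096 < 5000 ≤ 2^13 = 8192, so n = 13.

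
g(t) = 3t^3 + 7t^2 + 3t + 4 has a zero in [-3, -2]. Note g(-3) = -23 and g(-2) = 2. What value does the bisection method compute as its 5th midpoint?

-2.15625

g(-2.5) = -6.625 < 0, so the root lies in [-2.5, -2]
g(-2.25) = -1.484375 < 0, so the root lies in [-2.25, -2]
g(-2.125) = 0.447266 > 0, so the root lies in [-2.25, -2.125]
g(-2.1875) = -0.469 < 0, so the root lies in [-2.1875, -2.125]
g(-2.15625) = 0.0013 > 0, so the root lies in [-2.1875, -2.15625]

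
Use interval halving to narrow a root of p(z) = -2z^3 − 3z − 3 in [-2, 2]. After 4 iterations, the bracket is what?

[-0.75, -0.5]

p(0) = -3 < 0, so the root lies in [-2, 0]
p(-1) = 2 > 0, so the root lies in [-1, 0]
p(-0.5) = -1.25 < 0, so the root lies in [-1, -0.5]
p(-0.75) = 0.0938 > 0, so the root lies in [-0.75, -0.5]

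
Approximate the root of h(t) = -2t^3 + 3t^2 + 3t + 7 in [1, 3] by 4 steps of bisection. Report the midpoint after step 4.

h(2) = 9 > 0, so the root lies in [2, 3]
h(2.5) = 2 > 0, so the root lies in [2.5, 3]
h(2.75) = -3.65625 < 0, so the root lies in [2.5, 2.75]
h(2.625) = -0.6289 < 0, so the root lies in [2.5, 2.625]

2.625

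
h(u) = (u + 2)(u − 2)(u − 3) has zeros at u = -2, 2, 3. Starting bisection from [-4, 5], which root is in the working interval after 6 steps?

-2

m = 0.5, h(m) = 9.375 (+); new bracket [-4, 0.5]
m = -1.75, h(m) = 4.453125 (+); new bracket [-4, -1.75]
m = -2.875, h(m) = -25.060547 (−); new bracket [-2.875, -1.75]
m = -2.3125, h(m) = -7.1594 (−); new bracket [-2.3125, -1.75]
m = -2.03125, h(m) = -0.6338 (−); new bracket [-2.03125, -1.75]
m = -1.890625, h(m) = 2.0811 (+); new bracket [-2.03125, -1.890625]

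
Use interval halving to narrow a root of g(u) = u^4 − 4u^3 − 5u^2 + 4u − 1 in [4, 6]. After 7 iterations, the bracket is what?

[4.859375, 4.875]

midpoint 5: g = 19 > 0 → [4, 5]
midpoint 4.5: g = -38.6875 < 0 → [4.5, 5]
midpoint 4.75: g = -14.433594 < 0 → [4.75, 5]
midpoint 4.875: g = 1.0471 > 0 → [4.75, 4.875]
midpoint 4.8125: g = -6.991 < 0 → [4.8125, 4.875]
midpoint 4.84375: g = -3.0477 < 0 → [4.84375, 4.875]
midpoint 4.859375: g = -1.0194 < 0 → [4.859375, 4.875]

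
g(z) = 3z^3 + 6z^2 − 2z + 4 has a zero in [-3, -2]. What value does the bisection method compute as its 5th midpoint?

z = -2.5 gives g = -0.375, negative; keep [-2.5, -2]
z = -2.25 gives g = 4.703125, positive; keep [-2.5, -2.25]
z = -2.375 gives g = 2.404297, positive; keep [-2.5, -2.375]
z = -2.4375 gives g = 1.0769, positive; keep [-2.5, -2.4375]
z = -2.46875 gives g = 0.3668, positive; keep [-2.5, -2.46875]

-2.46875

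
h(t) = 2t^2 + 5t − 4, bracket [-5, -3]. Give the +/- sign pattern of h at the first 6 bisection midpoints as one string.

+++-++

midpoint -4: h = 8 > 0 → [-4, -3]
midpoint -3.5: h = 3 > 0 → [-3.5, -3]
midpoint -3.25: h = 0.875 > 0 → [-3.25, -3]
midpoint -3.125: h = -0.0938 < 0 → [-3.25, -3.125]
midpoint -3.1875: h = 0.3828 > 0 → [-3.1875, -3.125]
midpoint -3.15625: h = 0.1426 > 0 → [-3.15625, -3.125]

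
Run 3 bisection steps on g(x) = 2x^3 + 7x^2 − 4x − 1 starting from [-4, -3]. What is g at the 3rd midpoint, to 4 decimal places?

x = -3.5 gives g = 13, positive; keep [-4, -3.5]
x = -3.75 gives g = 6.96875, positive; keep [-4, -3.75]
x = -3.875 gives g = 3.238281, positive; keep [-4, -3.875]

3.2383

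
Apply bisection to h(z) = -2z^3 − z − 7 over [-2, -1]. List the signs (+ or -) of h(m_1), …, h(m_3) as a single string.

+--

m = -1.5, h(m) = 1.25 (+); new bracket [-1.5, -1]
m = -1.25, h(m) = -1.84375 (−); new bracket [-1.5, -1.25]
m = -1.375, h(m) = -0.425781 (−); new bracket [-1.5, -1.375]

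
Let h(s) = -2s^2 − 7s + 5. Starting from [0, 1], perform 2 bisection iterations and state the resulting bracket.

[0.5, 0.75]

h(0.5) = 1 > 0, so the root lies in [0.5, 1]
h(0.75) = -1.375 < 0, so the root lies in [0.5, 0.75]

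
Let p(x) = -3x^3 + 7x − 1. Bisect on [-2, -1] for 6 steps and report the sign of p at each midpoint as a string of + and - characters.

-++--+

p(-1.5) = -1.375 < 0, so the root lies in [-2, -1.5]
p(-1.75) = 2.828125 > 0, so the root lies in [-1.75, -1.5]
p(-1.625) = 0.498047 > 0, so the root lies in [-1.625, -1.5]
p(-1.5625) = -0.4934 < 0, so the root lies in [-1.625, -1.5625]
p(-1.59375) = -0.0117 < 0, so the root lies in [-1.625, -1.59375]
p(-1.609375) = 0.2396 > 0, so the root lies in [-1.609375, -1.59375]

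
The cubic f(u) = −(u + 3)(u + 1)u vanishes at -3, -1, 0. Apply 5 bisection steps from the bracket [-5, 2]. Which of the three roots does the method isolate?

m = -1.5, f(m) = -1.125 (−); new bracket [-5, -1.5]
m = -3.25, f(m) = 1.828125 (+); new bracket [-3.25, -1.5]
m = -2.375, f(m) = -2.041016 (−); new bracket [-3.25, -2.375]
m = -2.8125, f(m) = -0.9558 (−); new bracket [-3.25, -2.8125]
m = -3.03125, f(m) = 0.1924 (+); new bracket [-3.03125, -2.8125]

-3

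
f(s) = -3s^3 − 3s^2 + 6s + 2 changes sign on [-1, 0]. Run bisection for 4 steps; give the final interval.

s = -0.5 gives f = -1.375, negative; keep [-0.5, 0]
s = -0.25 gives f = 0.359375, positive; keep [-0.5, -0.25]
s = -0.375 gives f = -0.513672, negative; keep [-0.375, -0.25]
s = -0.3125 gives f = -0.0764, negative; keep [-0.3125, -0.25]

[-0.3125, -0.25]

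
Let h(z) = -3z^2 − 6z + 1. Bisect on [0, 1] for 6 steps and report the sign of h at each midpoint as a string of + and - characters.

h(0.5) = -2.75 < 0, so the root lies in [0, 0.5]
h(0.25) = -0.6875 < 0, so the root lies in [0, 0.25]
h(0.125) = 0.203125 > 0, so the root lies in [0.125, 0.25]
h(0.1875) = -0.2305 < 0, so the root lies in [0.125, 0.1875]
h(0.15625) = -0.0107 < 0, so the root lies in [0.125, 0.15625]
h(0.140625) = 0.0969 > 0, so the root lies in [0.140625, 0.15625]

--+--+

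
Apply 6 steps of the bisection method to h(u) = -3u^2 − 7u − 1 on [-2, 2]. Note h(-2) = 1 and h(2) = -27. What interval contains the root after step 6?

[-0.1875, -0.125]

h(0) = -1 < 0, so the root lies in [-2, 0]
h(-1) = 3 > 0, so the root lies in [-1, 0]
h(-0.5) = 1.75 > 0, so the root lies in [-0.5, 0]
h(-0.25) = 0.5625 > 0, so the root lies in [-0.25, 0]
h(-0.125) = -0.1719 < 0, so the root lies in [-0.25, -0.125]
h(-0.1875) = 0.207 > 0, so the root lies in [-0.1875, -0.125]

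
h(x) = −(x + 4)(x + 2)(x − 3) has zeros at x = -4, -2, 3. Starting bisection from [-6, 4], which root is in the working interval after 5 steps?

m = -1, h(m) = 12 (+); new bracket [-1, 4]
m = 1.5, h(m) = 28.875 (+); new bracket [1.5, 4]
m = 2.75, h(m) = 8.015625 (+); new bracket [2.75, 4]
m = 3.375, h(m) = -14.8652 (−); new bracket [2.75, 3.375]
m = 3.0625, h(m) = -2.2346 (−); new bracket [2.75, 3.0625]

3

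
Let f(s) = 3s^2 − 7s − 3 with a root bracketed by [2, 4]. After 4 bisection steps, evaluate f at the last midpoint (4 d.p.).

-0.7031

s = 3 gives f = 3, positive; keep [2, 3]
s = 2.5 gives f = -1.75, negative; keep [2.5, 3]
s = 2.75 gives f = 0.4375, positive; keep [2.5, 2.75]
s = 2.625 gives f = -0.7031, negative; keep [2.625, 2.75]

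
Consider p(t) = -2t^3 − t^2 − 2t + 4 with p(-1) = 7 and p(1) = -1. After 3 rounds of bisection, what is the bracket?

m = 0, p(m) = 4 (+); new bracket [0, 1]
m = 0.5, p(m) = 2.5 (+); new bracket [0.5, 1]
m = 0.75, p(m) = 1.09375 (+); new bracket [0.75, 1]

[0.75, 1]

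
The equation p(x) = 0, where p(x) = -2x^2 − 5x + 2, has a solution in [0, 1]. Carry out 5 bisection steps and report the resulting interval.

p(0.5) = -1 < 0, so the root lies in [0, 0.5]
p(0.25) = 0.625 > 0, so the root lies in [0.25, 0.5]
p(0.375) = -0.15625 < 0, so the root lies in [0.25, 0.375]
p(0.3125) = 0.2422 > 0, so the root lies in [0.3125, 0.375]
p(0.34375) = 0.0449 > 0, so the root lies in [0.34375, 0.375]

[0.34375, 0.375]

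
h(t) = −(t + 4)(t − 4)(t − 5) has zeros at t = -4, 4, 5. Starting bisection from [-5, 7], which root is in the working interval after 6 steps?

-4

midpoint 1: h = -60 < 0 → [-5, 1]
midpoint -2: h = -84 < 0 → [-5, -2]
midpoint -3.5: h = -31.875 < 0 → [-5, -3.5]
midpoint -4.25: h = 19.0781 > 0 → [-4.25, -3.5]
midpoint -3.875: h = -8.7363 < 0 → [-4.25, -3.875]
midpoint -4.0625: h = 4.5667 > 0 → [-4.0625, -3.875]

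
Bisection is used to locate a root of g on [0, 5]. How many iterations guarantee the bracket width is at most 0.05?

7

Width after n steps is 5/2^n. Need 2^n ≥ 5/0.05 = 100.
2^6 = 64 < 100 ≤ 2^7 = 128, so n = 7.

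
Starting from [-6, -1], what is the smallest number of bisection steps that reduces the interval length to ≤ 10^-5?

19

Width after n steps is 5/2^n. Need 2^n ≥ 5/10^-5 = 500000.
2^18 = 262144 < 500000 ≤ 2^19 = 524288, so n = 19.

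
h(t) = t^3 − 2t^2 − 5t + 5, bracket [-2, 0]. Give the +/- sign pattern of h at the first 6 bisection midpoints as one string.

m = -1, h(m) = 7 (+); new bracket [-2, -1]
m = -1.5, h(m) = 4.625 (+); new bracket [-2, -1.5]
m = -1.75, h(m) = 2.265625 (+); new bracket [-2, -1.75]
m = -1.875, h(m) = 0.752 (+); new bracket [-2, -1.875]
m = -1.9375, h(m) = -0.0935 (−); new bracket [-1.9375, -1.875]
m = -1.90625, h(m) = 0.3368 (+); new bracket [-1.9375, -1.90625]

++++-+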